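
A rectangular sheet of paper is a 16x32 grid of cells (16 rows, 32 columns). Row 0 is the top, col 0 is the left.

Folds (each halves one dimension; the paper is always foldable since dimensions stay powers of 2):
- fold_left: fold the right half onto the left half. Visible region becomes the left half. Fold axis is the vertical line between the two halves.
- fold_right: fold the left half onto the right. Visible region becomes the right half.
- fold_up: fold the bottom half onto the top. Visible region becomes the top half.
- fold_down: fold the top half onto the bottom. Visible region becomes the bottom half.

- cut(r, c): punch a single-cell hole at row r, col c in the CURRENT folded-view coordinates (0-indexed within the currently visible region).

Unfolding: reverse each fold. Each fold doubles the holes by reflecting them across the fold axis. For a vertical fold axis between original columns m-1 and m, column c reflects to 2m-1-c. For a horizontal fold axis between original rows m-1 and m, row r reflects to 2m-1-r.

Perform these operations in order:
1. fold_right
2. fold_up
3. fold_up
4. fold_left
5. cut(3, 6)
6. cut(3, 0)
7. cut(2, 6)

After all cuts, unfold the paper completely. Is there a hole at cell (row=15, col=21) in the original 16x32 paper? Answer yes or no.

Answer: no

Derivation:
Op 1 fold_right: fold axis v@16; visible region now rows[0,16) x cols[16,32) = 16x16
Op 2 fold_up: fold axis h@8; visible region now rows[0,8) x cols[16,32) = 8x16
Op 3 fold_up: fold axis h@4; visible region now rows[0,4) x cols[16,32) = 4x16
Op 4 fold_left: fold axis v@24; visible region now rows[0,4) x cols[16,24) = 4x8
Op 5 cut(3, 6): punch at orig (3,22); cuts so far [(3, 22)]; region rows[0,4) x cols[16,24) = 4x8
Op 6 cut(3, 0): punch at orig (3,16); cuts so far [(3, 16), (3, 22)]; region rows[0,4) x cols[16,24) = 4x8
Op 7 cut(2, 6): punch at orig (2,22); cuts so far [(2, 22), (3, 16), (3, 22)]; region rows[0,4) x cols[16,24) = 4x8
Unfold 1 (reflect across v@24): 6 holes -> [(2, 22), (2, 25), (3, 16), (3, 22), (3, 25), (3, 31)]
Unfold 2 (reflect across h@4): 12 holes -> [(2, 22), (2, 25), (3, 16), (3, 22), (3, 25), (3, 31), (4, 16), (4, 22), (4, 25), (4, 31), (5, 22), (5, 25)]
Unfold 3 (reflect across h@8): 24 holes -> [(2, 22), (2, 25), (3, 16), (3, 22), (3, 25), (3, 31), (4, 16), (4, 22), (4, 25), (4, 31), (5, 22), (5, 25), (10, 22), (10, 25), (11, 16), (11, 22), (11, 25), (11, 31), (12, 16), (12, 22), (12, 25), (12, 31), (13, 22), (13, 25)]
Unfold 4 (reflect across v@16): 48 holes -> [(2, 6), (2, 9), (2, 22), (2, 25), (3, 0), (3, 6), (3, 9), (3, 15), (3, 16), (3, 22), (3, 25), (3, 31), (4, 0), (4, 6), (4, 9), (4, 15), (4, 16), (4, 22), (4, 25), (4, 31), (5, 6), (5, 9), (5, 22), (5, 25), (10, 6), (10, 9), (10, 22), (10, 25), (11, 0), (11, 6), (11, 9), (11, 15), (11, 16), (11, 22), (11, 25), (11, 31), (12, 0), (12, 6), (12, 9), (12, 15), (12, 16), (12, 22), (12, 25), (12, 31), (13, 6), (13, 9), (13, 22), (13, 25)]
Holes: [(2, 6), (2, 9), (2, 22), (2, 25), (3, 0), (3, 6), (3, 9), (3, 15), (3, 16), (3, 22), (3, 25), (3, 31), (4, 0), (4, 6), (4, 9), (4, 15), (4, 16), (4, 22), (4, 25), (4, 31), (5, 6), (5, 9), (5, 22), (5, 25), (10, 6), (10, 9), (10, 22), (10, 25), (11, 0), (11, 6), (11, 9), (11, 15), (11, 16), (11, 22), (11, 25), (11, 31), (12, 0), (12, 6), (12, 9), (12, 15), (12, 16), (12, 22), (12, 25), (12, 31), (13, 6), (13, 9), (13, 22), (13, 25)]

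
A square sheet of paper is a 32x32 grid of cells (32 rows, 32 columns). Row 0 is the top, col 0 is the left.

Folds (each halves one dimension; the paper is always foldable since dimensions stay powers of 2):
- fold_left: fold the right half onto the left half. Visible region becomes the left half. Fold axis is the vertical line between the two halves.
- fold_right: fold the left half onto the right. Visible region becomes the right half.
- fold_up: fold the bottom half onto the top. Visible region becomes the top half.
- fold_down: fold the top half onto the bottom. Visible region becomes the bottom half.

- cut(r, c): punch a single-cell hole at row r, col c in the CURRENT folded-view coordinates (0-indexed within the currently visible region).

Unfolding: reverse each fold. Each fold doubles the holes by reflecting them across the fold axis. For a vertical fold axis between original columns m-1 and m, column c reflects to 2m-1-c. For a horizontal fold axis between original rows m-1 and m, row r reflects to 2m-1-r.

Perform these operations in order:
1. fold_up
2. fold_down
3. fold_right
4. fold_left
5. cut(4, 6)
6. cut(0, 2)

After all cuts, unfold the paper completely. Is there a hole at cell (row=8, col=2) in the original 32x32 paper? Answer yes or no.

Op 1 fold_up: fold axis h@16; visible region now rows[0,16) x cols[0,32) = 16x32
Op 2 fold_down: fold axis h@8; visible region now rows[8,16) x cols[0,32) = 8x32
Op 3 fold_right: fold axis v@16; visible region now rows[8,16) x cols[16,32) = 8x16
Op 4 fold_left: fold axis v@24; visible region now rows[8,16) x cols[16,24) = 8x8
Op 5 cut(4, 6): punch at orig (12,22); cuts so far [(12, 22)]; region rows[8,16) x cols[16,24) = 8x8
Op 6 cut(0, 2): punch at orig (8,18); cuts so far [(8, 18), (12, 22)]; region rows[8,16) x cols[16,24) = 8x8
Unfold 1 (reflect across v@24): 4 holes -> [(8, 18), (8, 29), (12, 22), (12, 25)]
Unfold 2 (reflect across v@16): 8 holes -> [(8, 2), (8, 13), (8, 18), (8, 29), (12, 6), (12, 9), (12, 22), (12, 25)]
Unfold 3 (reflect across h@8): 16 holes -> [(3, 6), (3, 9), (3, 22), (3, 25), (7, 2), (7, 13), (7, 18), (7, 29), (8, 2), (8, 13), (8, 18), (8, 29), (12, 6), (12, 9), (12, 22), (12, 25)]
Unfold 4 (reflect across h@16): 32 holes -> [(3, 6), (3, 9), (3, 22), (3, 25), (7, 2), (7, 13), (7, 18), (7, 29), (8, 2), (8, 13), (8, 18), (8, 29), (12, 6), (12, 9), (12, 22), (12, 25), (19, 6), (19, 9), (19, 22), (19, 25), (23, 2), (23, 13), (23, 18), (23, 29), (24, 2), (24, 13), (24, 18), (24, 29), (28, 6), (28, 9), (28, 22), (28, 25)]
Holes: [(3, 6), (3, 9), (3, 22), (3, 25), (7, 2), (7, 13), (7, 18), (7, 29), (8, 2), (8, 13), (8, 18), (8, 29), (12, 6), (12, 9), (12, 22), (12, 25), (19, 6), (19, 9), (19, 22), (19, 25), (23, 2), (23, 13), (23, 18), (23, 29), (24, 2), (24, 13), (24, 18), (24, 29), (28, 6), (28, 9), (28, 22), (28, 25)]

Answer: yes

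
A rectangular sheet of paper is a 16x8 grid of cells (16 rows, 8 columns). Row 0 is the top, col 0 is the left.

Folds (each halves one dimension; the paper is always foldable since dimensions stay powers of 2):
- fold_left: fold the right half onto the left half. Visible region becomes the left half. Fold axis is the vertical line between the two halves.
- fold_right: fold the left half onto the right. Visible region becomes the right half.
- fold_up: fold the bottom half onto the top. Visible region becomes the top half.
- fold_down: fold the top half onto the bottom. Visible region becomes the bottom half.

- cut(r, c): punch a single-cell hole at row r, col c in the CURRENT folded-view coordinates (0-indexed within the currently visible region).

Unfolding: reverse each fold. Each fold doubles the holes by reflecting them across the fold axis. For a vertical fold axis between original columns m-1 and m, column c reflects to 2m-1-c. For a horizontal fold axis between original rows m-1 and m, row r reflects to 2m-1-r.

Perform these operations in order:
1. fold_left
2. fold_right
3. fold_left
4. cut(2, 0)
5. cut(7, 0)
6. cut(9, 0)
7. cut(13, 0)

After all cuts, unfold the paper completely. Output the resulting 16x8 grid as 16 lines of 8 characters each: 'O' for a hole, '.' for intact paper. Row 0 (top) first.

Answer: ........
........
OOOOOOOO
........
........
........
........
OOOOOOOO
........
OOOOOOOO
........
........
........
OOOOOOOO
........
........

Derivation:
Op 1 fold_left: fold axis v@4; visible region now rows[0,16) x cols[0,4) = 16x4
Op 2 fold_right: fold axis v@2; visible region now rows[0,16) x cols[2,4) = 16x2
Op 3 fold_left: fold axis v@3; visible region now rows[0,16) x cols[2,3) = 16x1
Op 4 cut(2, 0): punch at orig (2,2); cuts so far [(2, 2)]; region rows[0,16) x cols[2,3) = 16x1
Op 5 cut(7, 0): punch at orig (7,2); cuts so far [(2, 2), (7, 2)]; region rows[0,16) x cols[2,3) = 16x1
Op 6 cut(9, 0): punch at orig (9,2); cuts so far [(2, 2), (7, 2), (9, 2)]; region rows[0,16) x cols[2,3) = 16x1
Op 7 cut(13, 0): punch at orig (13,2); cuts so far [(2, 2), (7, 2), (9, 2), (13, 2)]; region rows[0,16) x cols[2,3) = 16x1
Unfold 1 (reflect across v@3): 8 holes -> [(2, 2), (2, 3), (7, 2), (7, 3), (9, 2), (9, 3), (13, 2), (13, 3)]
Unfold 2 (reflect across v@2): 16 holes -> [(2, 0), (2, 1), (2, 2), (2, 3), (7, 0), (7, 1), (7, 2), (7, 3), (9, 0), (9, 1), (9, 2), (9, 3), (13, 0), (13, 1), (13, 2), (13, 3)]
Unfold 3 (reflect across v@4): 32 holes -> [(2, 0), (2, 1), (2, 2), (2, 3), (2, 4), (2, 5), (2, 6), (2, 7), (7, 0), (7, 1), (7, 2), (7, 3), (7, 4), (7, 5), (7, 6), (7, 7), (9, 0), (9, 1), (9, 2), (9, 3), (9, 4), (9, 5), (9, 6), (9, 7), (13, 0), (13, 1), (13, 2), (13, 3), (13, 4), (13, 5), (13, 6), (13, 7)]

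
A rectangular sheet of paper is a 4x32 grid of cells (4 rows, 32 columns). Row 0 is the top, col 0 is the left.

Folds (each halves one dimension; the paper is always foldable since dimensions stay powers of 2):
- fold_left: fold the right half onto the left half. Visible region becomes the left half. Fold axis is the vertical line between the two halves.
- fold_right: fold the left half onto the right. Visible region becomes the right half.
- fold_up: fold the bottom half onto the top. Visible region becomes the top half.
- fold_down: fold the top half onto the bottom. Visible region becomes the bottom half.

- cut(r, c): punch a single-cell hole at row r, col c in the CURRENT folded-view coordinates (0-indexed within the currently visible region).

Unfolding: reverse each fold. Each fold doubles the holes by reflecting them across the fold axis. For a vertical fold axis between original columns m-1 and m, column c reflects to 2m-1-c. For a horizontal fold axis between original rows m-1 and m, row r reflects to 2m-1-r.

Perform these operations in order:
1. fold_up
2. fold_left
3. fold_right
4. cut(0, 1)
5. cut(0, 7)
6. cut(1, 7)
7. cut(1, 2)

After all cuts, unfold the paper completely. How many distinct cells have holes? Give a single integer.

Op 1 fold_up: fold axis h@2; visible region now rows[0,2) x cols[0,32) = 2x32
Op 2 fold_left: fold axis v@16; visible region now rows[0,2) x cols[0,16) = 2x16
Op 3 fold_right: fold axis v@8; visible region now rows[0,2) x cols[8,16) = 2x8
Op 4 cut(0, 1): punch at orig (0,9); cuts so far [(0, 9)]; region rows[0,2) x cols[8,16) = 2x8
Op 5 cut(0, 7): punch at orig (0,15); cuts so far [(0, 9), (0, 15)]; region rows[0,2) x cols[8,16) = 2x8
Op 6 cut(1, 7): punch at orig (1,15); cuts so far [(0, 9), (0, 15), (1, 15)]; region rows[0,2) x cols[8,16) = 2x8
Op 7 cut(1, 2): punch at orig (1,10); cuts so far [(0, 9), (0, 15), (1, 10), (1, 15)]; region rows[0,2) x cols[8,16) = 2x8
Unfold 1 (reflect across v@8): 8 holes -> [(0, 0), (0, 6), (0, 9), (0, 15), (1, 0), (1, 5), (1, 10), (1, 15)]
Unfold 2 (reflect across v@16): 16 holes -> [(0, 0), (0, 6), (0, 9), (0, 15), (0, 16), (0, 22), (0, 25), (0, 31), (1, 0), (1, 5), (1, 10), (1, 15), (1, 16), (1, 21), (1, 26), (1, 31)]
Unfold 3 (reflect across h@2): 32 holes -> [(0, 0), (0, 6), (0, 9), (0, 15), (0, 16), (0, 22), (0, 25), (0, 31), (1, 0), (1, 5), (1, 10), (1, 15), (1, 16), (1, 21), (1, 26), (1, 31), (2, 0), (2, 5), (2, 10), (2, 15), (2, 16), (2, 21), (2, 26), (2, 31), (3, 0), (3, 6), (3, 9), (3, 15), (3, 16), (3, 22), (3, 25), (3, 31)]

Answer: 32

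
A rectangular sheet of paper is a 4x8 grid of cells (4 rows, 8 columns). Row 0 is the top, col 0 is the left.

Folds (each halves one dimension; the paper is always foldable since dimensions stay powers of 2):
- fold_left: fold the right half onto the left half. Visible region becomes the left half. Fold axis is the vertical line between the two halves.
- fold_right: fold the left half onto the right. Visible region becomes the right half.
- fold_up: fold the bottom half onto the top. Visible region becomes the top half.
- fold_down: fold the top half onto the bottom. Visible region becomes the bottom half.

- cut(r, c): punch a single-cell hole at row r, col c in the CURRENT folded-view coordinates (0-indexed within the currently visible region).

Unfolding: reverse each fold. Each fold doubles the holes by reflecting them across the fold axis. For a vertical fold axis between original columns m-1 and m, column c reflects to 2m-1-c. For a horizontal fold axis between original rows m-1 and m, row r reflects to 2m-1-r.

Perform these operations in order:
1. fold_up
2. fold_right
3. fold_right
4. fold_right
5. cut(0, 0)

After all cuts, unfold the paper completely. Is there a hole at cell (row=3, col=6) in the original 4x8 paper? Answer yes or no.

Answer: yes

Derivation:
Op 1 fold_up: fold axis h@2; visible region now rows[0,2) x cols[0,8) = 2x8
Op 2 fold_right: fold axis v@4; visible region now rows[0,2) x cols[4,8) = 2x4
Op 3 fold_right: fold axis v@6; visible region now rows[0,2) x cols[6,8) = 2x2
Op 4 fold_right: fold axis v@7; visible region now rows[0,2) x cols[7,8) = 2x1
Op 5 cut(0, 0): punch at orig (0,7); cuts so far [(0, 7)]; region rows[0,2) x cols[7,8) = 2x1
Unfold 1 (reflect across v@7): 2 holes -> [(0, 6), (0, 7)]
Unfold 2 (reflect across v@6): 4 holes -> [(0, 4), (0, 5), (0, 6), (0, 7)]
Unfold 3 (reflect across v@4): 8 holes -> [(0, 0), (0, 1), (0, 2), (0, 3), (0, 4), (0, 5), (0, 6), (0, 7)]
Unfold 4 (reflect across h@2): 16 holes -> [(0, 0), (0, 1), (0, 2), (0, 3), (0, 4), (0, 5), (0, 6), (0, 7), (3, 0), (3, 1), (3, 2), (3, 3), (3, 4), (3, 5), (3, 6), (3, 7)]
Holes: [(0, 0), (0, 1), (0, 2), (0, 3), (0, 4), (0, 5), (0, 6), (0, 7), (3, 0), (3, 1), (3, 2), (3, 3), (3, 4), (3, 5), (3, 6), (3, 7)]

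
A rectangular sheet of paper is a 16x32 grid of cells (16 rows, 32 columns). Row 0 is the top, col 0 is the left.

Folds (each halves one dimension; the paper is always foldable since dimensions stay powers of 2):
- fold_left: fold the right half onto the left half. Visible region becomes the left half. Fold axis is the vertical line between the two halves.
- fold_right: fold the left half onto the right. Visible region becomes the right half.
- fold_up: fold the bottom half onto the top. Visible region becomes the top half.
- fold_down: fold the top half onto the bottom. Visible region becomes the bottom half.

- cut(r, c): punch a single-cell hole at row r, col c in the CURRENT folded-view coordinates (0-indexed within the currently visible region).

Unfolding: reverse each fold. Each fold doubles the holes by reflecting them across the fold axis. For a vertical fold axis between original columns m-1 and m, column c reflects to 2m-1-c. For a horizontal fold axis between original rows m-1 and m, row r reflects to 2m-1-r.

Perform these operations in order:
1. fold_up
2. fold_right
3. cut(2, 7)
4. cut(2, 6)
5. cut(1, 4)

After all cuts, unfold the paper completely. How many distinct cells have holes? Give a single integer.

Op 1 fold_up: fold axis h@8; visible region now rows[0,8) x cols[0,32) = 8x32
Op 2 fold_right: fold axis v@16; visible region now rows[0,8) x cols[16,32) = 8x16
Op 3 cut(2, 7): punch at orig (2,23); cuts so far [(2, 23)]; region rows[0,8) x cols[16,32) = 8x16
Op 4 cut(2, 6): punch at orig (2,22); cuts so far [(2, 22), (2, 23)]; region rows[0,8) x cols[16,32) = 8x16
Op 5 cut(1, 4): punch at orig (1,20); cuts so far [(1, 20), (2, 22), (2, 23)]; region rows[0,8) x cols[16,32) = 8x16
Unfold 1 (reflect across v@16): 6 holes -> [(1, 11), (1, 20), (2, 8), (2, 9), (2, 22), (2, 23)]
Unfold 2 (reflect across h@8): 12 holes -> [(1, 11), (1, 20), (2, 8), (2, 9), (2, 22), (2, 23), (13, 8), (13, 9), (13, 22), (13, 23), (14, 11), (14, 20)]

Answer: 12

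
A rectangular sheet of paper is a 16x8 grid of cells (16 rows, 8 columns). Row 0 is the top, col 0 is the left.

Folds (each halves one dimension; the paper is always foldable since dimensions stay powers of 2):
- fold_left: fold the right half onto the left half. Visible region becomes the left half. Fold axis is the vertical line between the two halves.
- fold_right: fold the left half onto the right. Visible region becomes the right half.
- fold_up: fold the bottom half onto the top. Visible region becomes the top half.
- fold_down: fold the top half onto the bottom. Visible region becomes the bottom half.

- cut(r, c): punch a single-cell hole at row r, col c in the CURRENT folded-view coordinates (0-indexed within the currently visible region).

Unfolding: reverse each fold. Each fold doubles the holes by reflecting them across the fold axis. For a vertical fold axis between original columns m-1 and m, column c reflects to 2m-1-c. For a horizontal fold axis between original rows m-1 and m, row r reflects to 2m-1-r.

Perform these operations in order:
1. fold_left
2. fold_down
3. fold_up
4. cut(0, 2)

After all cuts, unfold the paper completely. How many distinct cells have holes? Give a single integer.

Answer: 8

Derivation:
Op 1 fold_left: fold axis v@4; visible region now rows[0,16) x cols[0,4) = 16x4
Op 2 fold_down: fold axis h@8; visible region now rows[8,16) x cols[0,4) = 8x4
Op 3 fold_up: fold axis h@12; visible region now rows[8,12) x cols[0,4) = 4x4
Op 4 cut(0, 2): punch at orig (8,2); cuts so far [(8, 2)]; region rows[8,12) x cols[0,4) = 4x4
Unfold 1 (reflect across h@12): 2 holes -> [(8, 2), (15, 2)]
Unfold 2 (reflect across h@8): 4 holes -> [(0, 2), (7, 2), (8, 2), (15, 2)]
Unfold 3 (reflect across v@4): 8 holes -> [(0, 2), (0, 5), (7, 2), (7, 5), (8, 2), (8, 5), (15, 2), (15, 5)]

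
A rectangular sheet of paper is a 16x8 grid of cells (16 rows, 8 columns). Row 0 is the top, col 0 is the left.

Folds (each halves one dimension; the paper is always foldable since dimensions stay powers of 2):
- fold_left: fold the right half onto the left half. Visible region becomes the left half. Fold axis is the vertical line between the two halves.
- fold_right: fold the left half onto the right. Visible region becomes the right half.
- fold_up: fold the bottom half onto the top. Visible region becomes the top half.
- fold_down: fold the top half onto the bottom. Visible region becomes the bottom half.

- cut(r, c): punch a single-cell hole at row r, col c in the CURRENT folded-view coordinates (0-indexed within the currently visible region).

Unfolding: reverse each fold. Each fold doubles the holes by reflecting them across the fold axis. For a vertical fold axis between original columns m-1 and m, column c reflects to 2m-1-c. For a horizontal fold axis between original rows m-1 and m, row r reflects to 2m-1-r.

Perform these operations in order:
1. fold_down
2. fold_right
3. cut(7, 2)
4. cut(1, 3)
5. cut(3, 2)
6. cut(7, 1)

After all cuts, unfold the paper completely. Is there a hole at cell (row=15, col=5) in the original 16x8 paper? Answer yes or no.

Answer: yes

Derivation:
Op 1 fold_down: fold axis h@8; visible region now rows[8,16) x cols[0,8) = 8x8
Op 2 fold_right: fold axis v@4; visible region now rows[8,16) x cols[4,8) = 8x4
Op 3 cut(7, 2): punch at orig (15,6); cuts so far [(15, 6)]; region rows[8,16) x cols[4,8) = 8x4
Op 4 cut(1, 3): punch at orig (9,7); cuts so far [(9, 7), (15, 6)]; region rows[8,16) x cols[4,8) = 8x4
Op 5 cut(3, 2): punch at orig (11,6); cuts so far [(9, 7), (11, 6), (15, 6)]; region rows[8,16) x cols[4,8) = 8x4
Op 6 cut(7, 1): punch at orig (15,5); cuts so far [(9, 7), (11, 6), (15, 5), (15, 6)]; region rows[8,16) x cols[4,8) = 8x4
Unfold 1 (reflect across v@4): 8 holes -> [(9, 0), (9, 7), (11, 1), (11, 6), (15, 1), (15, 2), (15, 5), (15, 6)]
Unfold 2 (reflect across h@8): 16 holes -> [(0, 1), (0, 2), (0, 5), (0, 6), (4, 1), (4, 6), (6, 0), (6, 7), (9, 0), (9, 7), (11, 1), (11, 6), (15, 1), (15, 2), (15, 5), (15, 6)]
Holes: [(0, 1), (0, 2), (0, 5), (0, 6), (4, 1), (4, 6), (6, 0), (6, 7), (9, 0), (9, 7), (11, 1), (11, 6), (15, 1), (15, 2), (15, 5), (15, 6)]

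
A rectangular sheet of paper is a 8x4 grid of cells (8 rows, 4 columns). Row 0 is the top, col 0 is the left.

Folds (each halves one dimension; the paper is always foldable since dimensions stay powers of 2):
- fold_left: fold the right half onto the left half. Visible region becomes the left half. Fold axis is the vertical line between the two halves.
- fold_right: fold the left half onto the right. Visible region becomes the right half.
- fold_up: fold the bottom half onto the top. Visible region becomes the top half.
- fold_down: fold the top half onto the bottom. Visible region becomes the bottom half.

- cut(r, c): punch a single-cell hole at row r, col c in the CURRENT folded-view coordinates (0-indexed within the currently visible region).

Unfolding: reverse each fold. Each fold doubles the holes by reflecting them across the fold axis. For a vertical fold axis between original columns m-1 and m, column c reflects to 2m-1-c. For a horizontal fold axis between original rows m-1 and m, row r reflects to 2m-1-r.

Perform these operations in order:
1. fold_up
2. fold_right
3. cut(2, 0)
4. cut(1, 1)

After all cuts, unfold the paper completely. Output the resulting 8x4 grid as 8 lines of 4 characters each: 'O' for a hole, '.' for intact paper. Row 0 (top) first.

Answer: ....
O..O
.OO.
....
....
.OO.
O..O
....

Derivation:
Op 1 fold_up: fold axis h@4; visible region now rows[0,4) x cols[0,4) = 4x4
Op 2 fold_right: fold axis v@2; visible region now rows[0,4) x cols[2,4) = 4x2
Op 3 cut(2, 0): punch at orig (2,2); cuts so far [(2, 2)]; region rows[0,4) x cols[2,4) = 4x2
Op 4 cut(1, 1): punch at orig (1,3); cuts so far [(1, 3), (2, 2)]; region rows[0,4) x cols[2,4) = 4x2
Unfold 1 (reflect across v@2): 4 holes -> [(1, 0), (1, 3), (2, 1), (2, 2)]
Unfold 2 (reflect across h@4): 8 holes -> [(1, 0), (1, 3), (2, 1), (2, 2), (5, 1), (5, 2), (6, 0), (6, 3)]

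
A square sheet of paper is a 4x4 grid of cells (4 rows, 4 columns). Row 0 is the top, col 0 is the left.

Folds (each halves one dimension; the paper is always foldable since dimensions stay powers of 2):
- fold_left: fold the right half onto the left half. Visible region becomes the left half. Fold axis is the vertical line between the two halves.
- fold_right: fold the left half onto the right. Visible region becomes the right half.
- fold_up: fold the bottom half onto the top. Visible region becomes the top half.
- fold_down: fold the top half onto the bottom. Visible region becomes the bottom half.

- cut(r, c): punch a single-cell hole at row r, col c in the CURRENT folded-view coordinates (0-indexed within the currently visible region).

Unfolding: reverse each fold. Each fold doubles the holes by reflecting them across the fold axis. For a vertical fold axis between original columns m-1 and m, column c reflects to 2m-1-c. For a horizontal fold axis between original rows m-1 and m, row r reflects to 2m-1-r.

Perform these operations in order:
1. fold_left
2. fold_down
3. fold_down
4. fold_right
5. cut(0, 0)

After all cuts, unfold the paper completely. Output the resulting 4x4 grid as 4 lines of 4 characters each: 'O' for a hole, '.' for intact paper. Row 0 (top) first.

Answer: OOOO
OOOO
OOOO
OOOO

Derivation:
Op 1 fold_left: fold axis v@2; visible region now rows[0,4) x cols[0,2) = 4x2
Op 2 fold_down: fold axis h@2; visible region now rows[2,4) x cols[0,2) = 2x2
Op 3 fold_down: fold axis h@3; visible region now rows[3,4) x cols[0,2) = 1x2
Op 4 fold_right: fold axis v@1; visible region now rows[3,4) x cols[1,2) = 1x1
Op 5 cut(0, 0): punch at orig (3,1); cuts so far [(3, 1)]; region rows[3,4) x cols[1,2) = 1x1
Unfold 1 (reflect across v@1): 2 holes -> [(3, 0), (3, 1)]
Unfold 2 (reflect across h@3): 4 holes -> [(2, 0), (2, 1), (3, 0), (3, 1)]
Unfold 3 (reflect across h@2): 8 holes -> [(0, 0), (0, 1), (1, 0), (1, 1), (2, 0), (2, 1), (3, 0), (3, 1)]
Unfold 4 (reflect across v@2): 16 holes -> [(0, 0), (0, 1), (0, 2), (0, 3), (1, 0), (1, 1), (1, 2), (1, 3), (2, 0), (2, 1), (2, 2), (2, 3), (3, 0), (3, 1), (3, 2), (3, 3)]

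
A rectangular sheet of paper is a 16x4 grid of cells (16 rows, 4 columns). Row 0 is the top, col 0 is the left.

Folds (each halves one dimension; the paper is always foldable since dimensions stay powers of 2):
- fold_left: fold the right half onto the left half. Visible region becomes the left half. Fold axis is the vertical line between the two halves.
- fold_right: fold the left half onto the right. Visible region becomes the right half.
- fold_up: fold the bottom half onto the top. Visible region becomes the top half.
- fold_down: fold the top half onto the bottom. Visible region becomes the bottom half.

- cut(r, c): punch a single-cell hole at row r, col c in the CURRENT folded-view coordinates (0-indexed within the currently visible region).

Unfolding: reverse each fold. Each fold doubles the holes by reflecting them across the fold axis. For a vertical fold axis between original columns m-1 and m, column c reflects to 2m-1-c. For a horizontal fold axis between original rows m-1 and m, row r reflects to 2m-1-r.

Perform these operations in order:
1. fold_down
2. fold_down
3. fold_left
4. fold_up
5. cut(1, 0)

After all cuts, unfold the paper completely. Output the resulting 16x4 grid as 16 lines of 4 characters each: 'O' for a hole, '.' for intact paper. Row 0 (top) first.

Answer: ....
O..O
O..O
....
....
O..O
O..O
....
....
O..O
O..O
....
....
O..O
O..O
....

Derivation:
Op 1 fold_down: fold axis h@8; visible region now rows[8,16) x cols[0,4) = 8x4
Op 2 fold_down: fold axis h@12; visible region now rows[12,16) x cols[0,4) = 4x4
Op 3 fold_left: fold axis v@2; visible region now rows[12,16) x cols[0,2) = 4x2
Op 4 fold_up: fold axis h@14; visible region now rows[12,14) x cols[0,2) = 2x2
Op 5 cut(1, 0): punch at orig (13,0); cuts so far [(13, 0)]; region rows[12,14) x cols[0,2) = 2x2
Unfold 1 (reflect across h@14): 2 holes -> [(13, 0), (14, 0)]
Unfold 2 (reflect across v@2): 4 holes -> [(13, 0), (13, 3), (14, 0), (14, 3)]
Unfold 3 (reflect across h@12): 8 holes -> [(9, 0), (9, 3), (10, 0), (10, 3), (13, 0), (13, 3), (14, 0), (14, 3)]
Unfold 4 (reflect across h@8): 16 holes -> [(1, 0), (1, 3), (2, 0), (2, 3), (5, 0), (5, 3), (6, 0), (6, 3), (9, 0), (9, 3), (10, 0), (10, 3), (13, 0), (13, 3), (14, 0), (14, 3)]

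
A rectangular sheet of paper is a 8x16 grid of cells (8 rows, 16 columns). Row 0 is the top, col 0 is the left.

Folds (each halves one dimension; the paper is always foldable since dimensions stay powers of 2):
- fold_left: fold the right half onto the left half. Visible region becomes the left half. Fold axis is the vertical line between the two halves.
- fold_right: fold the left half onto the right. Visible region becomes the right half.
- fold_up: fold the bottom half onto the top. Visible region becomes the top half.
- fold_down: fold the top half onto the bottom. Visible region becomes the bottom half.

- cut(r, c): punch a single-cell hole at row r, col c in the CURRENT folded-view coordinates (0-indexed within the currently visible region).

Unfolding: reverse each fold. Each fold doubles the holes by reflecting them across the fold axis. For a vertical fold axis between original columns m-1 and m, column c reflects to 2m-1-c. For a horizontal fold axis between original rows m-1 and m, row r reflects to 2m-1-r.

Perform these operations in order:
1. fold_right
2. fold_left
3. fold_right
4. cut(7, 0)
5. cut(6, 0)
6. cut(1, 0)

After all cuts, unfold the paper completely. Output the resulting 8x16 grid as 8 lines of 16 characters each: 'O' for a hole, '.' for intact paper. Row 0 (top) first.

Op 1 fold_right: fold axis v@8; visible region now rows[0,8) x cols[8,16) = 8x8
Op 2 fold_left: fold axis v@12; visible region now rows[0,8) x cols[8,12) = 8x4
Op 3 fold_right: fold axis v@10; visible region now rows[0,8) x cols[10,12) = 8x2
Op 4 cut(7, 0): punch at orig (7,10); cuts so far [(7, 10)]; region rows[0,8) x cols[10,12) = 8x2
Op 5 cut(6, 0): punch at orig (6,10); cuts so far [(6, 10), (7, 10)]; region rows[0,8) x cols[10,12) = 8x2
Op 6 cut(1, 0): punch at orig (1,10); cuts so far [(1, 10), (6, 10), (7, 10)]; region rows[0,8) x cols[10,12) = 8x2
Unfold 1 (reflect across v@10): 6 holes -> [(1, 9), (1, 10), (6, 9), (6, 10), (7, 9), (7, 10)]
Unfold 2 (reflect across v@12): 12 holes -> [(1, 9), (1, 10), (1, 13), (1, 14), (6, 9), (6, 10), (6, 13), (6, 14), (7, 9), (7, 10), (7, 13), (7, 14)]
Unfold 3 (reflect across v@8): 24 holes -> [(1, 1), (1, 2), (1, 5), (1, 6), (1, 9), (1, 10), (1, 13), (1, 14), (6, 1), (6, 2), (6, 5), (6, 6), (6, 9), (6, 10), (6, 13), (6, 14), (7, 1), (7, 2), (7, 5), (7, 6), (7, 9), (7, 10), (7, 13), (7, 14)]

Answer: ................
.OO..OO..OO..OO.
................
................
................
................
.OO..OO..OO..OO.
.OO..OO..OO..OO.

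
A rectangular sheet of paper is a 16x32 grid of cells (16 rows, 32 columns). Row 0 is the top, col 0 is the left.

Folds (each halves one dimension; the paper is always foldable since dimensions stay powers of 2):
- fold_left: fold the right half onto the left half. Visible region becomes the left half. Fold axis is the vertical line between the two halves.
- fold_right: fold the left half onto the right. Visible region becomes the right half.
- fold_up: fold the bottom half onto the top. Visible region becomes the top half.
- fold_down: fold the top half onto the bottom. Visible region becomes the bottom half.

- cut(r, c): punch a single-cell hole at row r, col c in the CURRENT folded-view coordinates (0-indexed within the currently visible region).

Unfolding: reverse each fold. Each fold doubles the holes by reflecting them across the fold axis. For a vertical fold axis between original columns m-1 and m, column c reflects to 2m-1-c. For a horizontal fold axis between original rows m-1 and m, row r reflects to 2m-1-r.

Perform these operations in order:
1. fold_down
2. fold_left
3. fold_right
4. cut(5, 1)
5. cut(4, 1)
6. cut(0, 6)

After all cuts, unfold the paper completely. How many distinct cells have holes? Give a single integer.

Answer: 24

Derivation:
Op 1 fold_down: fold axis h@8; visible region now rows[8,16) x cols[0,32) = 8x32
Op 2 fold_left: fold axis v@16; visible region now rows[8,16) x cols[0,16) = 8x16
Op 3 fold_right: fold axis v@8; visible region now rows[8,16) x cols[8,16) = 8x8
Op 4 cut(5, 1): punch at orig (13,9); cuts so far [(13, 9)]; region rows[8,16) x cols[8,16) = 8x8
Op 5 cut(4, 1): punch at orig (12,9); cuts so far [(12, 9), (13, 9)]; region rows[8,16) x cols[8,16) = 8x8
Op 6 cut(0, 6): punch at orig (8,14); cuts so far [(8, 14), (12, 9), (13, 9)]; region rows[8,16) x cols[8,16) = 8x8
Unfold 1 (reflect across v@8): 6 holes -> [(8, 1), (8, 14), (12, 6), (12, 9), (13, 6), (13, 9)]
Unfold 2 (reflect across v@16): 12 holes -> [(8, 1), (8, 14), (8, 17), (8, 30), (12, 6), (12, 9), (12, 22), (12, 25), (13, 6), (13, 9), (13, 22), (13, 25)]
Unfold 3 (reflect across h@8): 24 holes -> [(2, 6), (2, 9), (2, 22), (2, 25), (3, 6), (3, 9), (3, 22), (3, 25), (7, 1), (7, 14), (7, 17), (7, 30), (8, 1), (8, 14), (8, 17), (8, 30), (12, 6), (12, 9), (12, 22), (12, 25), (13, 6), (13, 9), (13, 22), (13, 25)]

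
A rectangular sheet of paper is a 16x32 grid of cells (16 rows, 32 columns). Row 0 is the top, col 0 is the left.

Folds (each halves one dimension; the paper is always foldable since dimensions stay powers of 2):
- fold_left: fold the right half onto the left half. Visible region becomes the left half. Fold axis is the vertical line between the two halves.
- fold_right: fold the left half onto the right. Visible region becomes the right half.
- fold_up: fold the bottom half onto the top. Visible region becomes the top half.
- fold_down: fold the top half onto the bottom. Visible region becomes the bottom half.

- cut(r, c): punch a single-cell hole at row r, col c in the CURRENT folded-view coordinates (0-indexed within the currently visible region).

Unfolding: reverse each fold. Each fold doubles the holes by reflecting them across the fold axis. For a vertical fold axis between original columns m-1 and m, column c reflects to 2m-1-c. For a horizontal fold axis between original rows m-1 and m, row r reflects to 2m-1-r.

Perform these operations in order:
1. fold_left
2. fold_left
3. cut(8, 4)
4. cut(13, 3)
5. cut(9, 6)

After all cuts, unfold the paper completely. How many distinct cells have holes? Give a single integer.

Op 1 fold_left: fold axis v@16; visible region now rows[0,16) x cols[0,16) = 16x16
Op 2 fold_left: fold axis v@8; visible region now rows[0,16) x cols[0,8) = 16x8
Op 3 cut(8, 4): punch at orig (8,4); cuts so far [(8, 4)]; region rows[0,16) x cols[0,8) = 16x8
Op 4 cut(13, 3): punch at orig (13,3); cuts so far [(8, 4), (13, 3)]; region rows[0,16) x cols[0,8) = 16x8
Op 5 cut(9, 6): punch at orig (9,6); cuts so far [(8, 4), (9, 6), (13, 3)]; region rows[0,16) x cols[0,8) = 16x8
Unfold 1 (reflect across v@8): 6 holes -> [(8, 4), (8, 11), (9, 6), (9, 9), (13, 3), (13, 12)]
Unfold 2 (reflect across v@16): 12 holes -> [(8, 4), (8, 11), (8, 20), (8, 27), (9, 6), (9, 9), (9, 22), (9, 25), (13, 3), (13, 12), (13, 19), (13, 28)]

Answer: 12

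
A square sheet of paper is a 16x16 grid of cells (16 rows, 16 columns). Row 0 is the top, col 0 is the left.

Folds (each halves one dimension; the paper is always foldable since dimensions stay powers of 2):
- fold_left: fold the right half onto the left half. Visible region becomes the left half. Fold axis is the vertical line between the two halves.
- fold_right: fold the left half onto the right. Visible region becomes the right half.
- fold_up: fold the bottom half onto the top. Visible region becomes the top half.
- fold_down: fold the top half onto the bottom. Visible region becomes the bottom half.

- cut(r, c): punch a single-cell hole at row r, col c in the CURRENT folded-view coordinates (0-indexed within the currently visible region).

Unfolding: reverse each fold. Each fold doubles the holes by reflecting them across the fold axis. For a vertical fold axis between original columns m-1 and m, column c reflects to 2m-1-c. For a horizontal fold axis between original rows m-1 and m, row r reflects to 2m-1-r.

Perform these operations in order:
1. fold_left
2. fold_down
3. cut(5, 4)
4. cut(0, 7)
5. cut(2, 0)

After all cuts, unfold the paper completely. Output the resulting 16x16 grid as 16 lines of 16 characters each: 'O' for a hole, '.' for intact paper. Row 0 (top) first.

Answer: ................
................
....O......O....
................
................
O..............O
................
.......OO.......
.......OO.......
................
O..............O
................
................
....O......O....
................
................

Derivation:
Op 1 fold_left: fold axis v@8; visible region now rows[0,16) x cols[0,8) = 16x8
Op 2 fold_down: fold axis h@8; visible region now rows[8,16) x cols[0,8) = 8x8
Op 3 cut(5, 4): punch at orig (13,4); cuts so far [(13, 4)]; region rows[8,16) x cols[0,8) = 8x8
Op 4 cut(0, 7): punch at orig (8,7); cuts so far [(8, 7), (13, 4)]; region rows[8,16) x cols[0,8) = 8x8
Op 5 cut(2, 0): punch at orig (10,0); cuts so far [(8, 7), (10, 0), (13, 4)]; region rows[8,16) x cols[0,8) = 8x8
Unfold 1 (reflect across h@8): 6 holes -> [(2, 4), (5, 0), (7, 7), (8, 7), (10, 0), (13, 4)]
Unfold 2 (reflect across v@8): 12 holes -> [(2, 4), (2, 11), (5, 0), (5, 15), (7, 7), (7, 8), (8, 7), (8, 8), (10, 0), (10, 15), (13, 4), (13, 11)]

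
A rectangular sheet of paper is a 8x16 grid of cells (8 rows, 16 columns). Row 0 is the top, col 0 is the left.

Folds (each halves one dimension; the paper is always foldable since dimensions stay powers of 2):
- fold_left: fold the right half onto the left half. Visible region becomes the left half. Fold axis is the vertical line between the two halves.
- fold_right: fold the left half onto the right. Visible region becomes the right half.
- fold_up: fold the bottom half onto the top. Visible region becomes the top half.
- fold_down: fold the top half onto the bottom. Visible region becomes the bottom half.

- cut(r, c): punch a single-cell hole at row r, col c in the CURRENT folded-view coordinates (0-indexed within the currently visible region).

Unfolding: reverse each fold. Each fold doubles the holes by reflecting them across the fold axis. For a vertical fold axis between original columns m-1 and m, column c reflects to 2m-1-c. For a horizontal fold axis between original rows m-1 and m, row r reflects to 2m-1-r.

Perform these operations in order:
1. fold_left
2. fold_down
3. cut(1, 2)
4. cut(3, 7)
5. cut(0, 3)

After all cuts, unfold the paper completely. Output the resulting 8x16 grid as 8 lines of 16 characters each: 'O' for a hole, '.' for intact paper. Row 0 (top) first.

Answer: .......OO.......
................
..O..........O..
...O........O...
...O........O...
..O..........O..
................
.......OO.......

Derivation:
Op 1 fold_left: fold axis v@8; visible region now rows[0,8) x cols[0,8) = 8x8
Op 2 fold_down: fold axis h@4; visible region now rows[4,8) x cols[0,8) = 4x8
Op 3 cut(1, 2): punch at orig (5,2); cuts so far [(5, 2)]; region rows[4,8) x cols[0,8) = 4x8
Op 4 cut(3, 7): punch at orig (7,7); cuts so far [(5, 2), (7, 7)]; region rows[4,8) x cols[0,8) = 4x8
Op 5 cut(0, 3): punch at orig (4,3); cuts so far [(4, 3), (5, 2), (7, 7)]; region rows[4,8) x cols[0,8) = 4x8
Unfold 1 (reflect across h@4): 6 holes -> [(0, 7), (2, 2), (3, 3), (4, 3), (5, 2), (7, 7)]
Unfold 2 (reflect across v@8): 12 holes -> [(0, 7), (0, 8), (2, 2), (2, 13), (3, 3), (3, 12), (4, 3), (4, 12), (5, 2), (5, 13), (7, 7), (7, 8)]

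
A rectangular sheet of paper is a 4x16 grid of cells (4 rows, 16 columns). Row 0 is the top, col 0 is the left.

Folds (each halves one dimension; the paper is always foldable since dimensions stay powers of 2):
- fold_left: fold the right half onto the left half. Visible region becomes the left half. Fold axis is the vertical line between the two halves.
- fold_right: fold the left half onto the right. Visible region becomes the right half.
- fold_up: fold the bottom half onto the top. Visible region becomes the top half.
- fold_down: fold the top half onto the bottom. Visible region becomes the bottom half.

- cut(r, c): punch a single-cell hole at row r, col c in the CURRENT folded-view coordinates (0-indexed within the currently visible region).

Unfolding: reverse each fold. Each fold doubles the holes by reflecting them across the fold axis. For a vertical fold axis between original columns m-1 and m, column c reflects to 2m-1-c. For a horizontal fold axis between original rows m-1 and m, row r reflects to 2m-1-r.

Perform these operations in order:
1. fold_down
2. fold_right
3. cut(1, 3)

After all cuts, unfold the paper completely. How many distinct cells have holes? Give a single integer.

Answer: 4

Derivation:
Op 1 fold_down: fold axis h@2; visible region now rows[2,4) x cols[0,16) = 2x16
Op 2 fold_right: fold axis v@8; visible region now rows[2,4) x cols[8,16) = 2x8
Op 3 cut(1, 3): punch at orig (3,11); cuts so far [(3, 11)]; region rows[2,4) x cols[8,16) = 2x8
Unfold 1 (reflect across v@8): 2 holes -> [(3, 4), (3, 11)]
Unfold 2 (reflect across h@2): 4 holes -> [(0, 4), (0, 11), (3, 4), (3, 11)]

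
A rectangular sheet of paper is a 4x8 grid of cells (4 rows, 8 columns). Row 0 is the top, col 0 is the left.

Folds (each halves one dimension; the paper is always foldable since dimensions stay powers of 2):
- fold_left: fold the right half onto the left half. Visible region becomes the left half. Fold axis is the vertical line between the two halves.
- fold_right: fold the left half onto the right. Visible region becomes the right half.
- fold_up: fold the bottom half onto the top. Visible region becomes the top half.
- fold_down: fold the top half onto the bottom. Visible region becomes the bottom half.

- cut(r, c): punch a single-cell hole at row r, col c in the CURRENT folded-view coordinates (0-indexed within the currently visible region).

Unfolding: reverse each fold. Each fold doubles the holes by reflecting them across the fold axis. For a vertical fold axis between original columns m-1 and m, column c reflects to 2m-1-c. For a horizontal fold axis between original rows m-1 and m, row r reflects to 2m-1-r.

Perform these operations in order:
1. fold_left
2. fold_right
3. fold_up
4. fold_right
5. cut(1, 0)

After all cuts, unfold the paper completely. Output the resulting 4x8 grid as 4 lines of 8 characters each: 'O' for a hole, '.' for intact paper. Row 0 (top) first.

Op 1 fold_left: fold axis v@4; visible region now rows[0,4) x cols[0,4) = 4x4
Op 2 fold_right: fold axis v@2; visible region now rows[0,4) x cols[2,4) = 4x2
Op 3 fold_up: fold axis h@2; visible region now rows[0,2) x cols[2,4) = 2x2
Op 4 fold_right: fold axis v@3; visible region now rows[0,2) x cols[3,4) = 2x1
Op 5 cut(1, 0): punch at orig (1,3); cuts so far [(1, 3)]; region rows[0,2) x cols[3,4) = 2x1
Unfold 1 (reflect across v@3): 2 holes -> [(1, 2), (1, 3)]
Unfold 2 (reflect across h@2): 4 holes -> [(1, 2), (1, 3), (2, 2), (2, 3)]
Unfold 3 (reflect across v@2): 8 holes -> [(1, 0), (1, 1), (1, 2), (1, 3), (2, 0), (2, 1), (2, 2), (2, 3)]
Unfold 4 (reflect across v@4): 16 holes -> [(1, 0), (1, 1), (1, 2), (1, 3), (1, 4), (1, 5), (1, 6), (1, 7), (2, 0), (2, 1), (2, 2), (2, 3), (2, 4), (2, 5), (2, 6), (2, 7)]

Answer: ........
OOOOOOOO
OOOOOOOO
........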